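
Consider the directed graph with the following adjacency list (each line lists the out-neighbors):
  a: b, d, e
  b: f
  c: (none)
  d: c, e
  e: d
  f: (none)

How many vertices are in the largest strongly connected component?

2

{d, e} are all mutually reachable — one SCC of size 2.
{a} is an SCC by itself.
{f} is an SCC by itself.
{c} is an SCC by itself.
{b} is an SCC by itself.
The largest has 2 vertices.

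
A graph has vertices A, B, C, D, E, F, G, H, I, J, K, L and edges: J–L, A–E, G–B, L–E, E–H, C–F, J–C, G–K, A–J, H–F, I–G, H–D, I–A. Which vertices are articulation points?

A, G, H, I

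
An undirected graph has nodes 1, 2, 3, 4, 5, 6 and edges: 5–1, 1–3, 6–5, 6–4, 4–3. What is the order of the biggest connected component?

5

2 is isolated — a component by itself.
Starting from 1 we can reach 1, 3, 4, 5, 6. That is one component of size 5.
The largest has 5 vertices.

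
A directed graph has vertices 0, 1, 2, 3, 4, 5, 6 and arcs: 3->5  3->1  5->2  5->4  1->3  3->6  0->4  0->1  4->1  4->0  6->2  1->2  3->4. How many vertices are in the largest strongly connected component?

5

{0, 1, 3, 4, 5} are all mutually reachable — one SCC of size 5.
{6} is an SCC by itself.
{2} is an SCC by itself.
The largest has 5 vertices.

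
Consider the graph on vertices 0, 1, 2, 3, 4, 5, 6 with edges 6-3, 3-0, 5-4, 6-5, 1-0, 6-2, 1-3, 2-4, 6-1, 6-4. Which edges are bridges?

The edges on the cycle 6-1-0-3-6 are not bridges since each lies on that cycle.
Every edge lies on some cycle, so there are no bridges.

none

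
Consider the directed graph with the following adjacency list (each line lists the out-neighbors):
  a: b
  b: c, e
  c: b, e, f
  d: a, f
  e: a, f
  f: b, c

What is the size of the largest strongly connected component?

5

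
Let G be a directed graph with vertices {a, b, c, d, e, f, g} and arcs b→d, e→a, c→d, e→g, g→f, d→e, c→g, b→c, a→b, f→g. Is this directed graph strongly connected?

There is no directed path from g to b, so the graph is not strongly connected.

No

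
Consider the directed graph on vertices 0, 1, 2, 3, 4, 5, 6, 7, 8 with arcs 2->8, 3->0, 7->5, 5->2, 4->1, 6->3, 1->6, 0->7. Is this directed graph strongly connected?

No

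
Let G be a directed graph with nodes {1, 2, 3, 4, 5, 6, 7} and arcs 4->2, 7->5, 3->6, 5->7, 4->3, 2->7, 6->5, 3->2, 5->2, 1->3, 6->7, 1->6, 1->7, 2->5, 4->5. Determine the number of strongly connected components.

5

{2, 5, 7} are all mutually reachable — one SCC of size 3.
{4} is an SCC by itself.
{1} is an SCC by itself.
{3} is an SCC by itself.
{6} is an SCC by itself.
That gives 5 strongly connected components.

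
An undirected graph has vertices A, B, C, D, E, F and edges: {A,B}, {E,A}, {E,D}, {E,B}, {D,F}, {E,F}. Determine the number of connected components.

C is isolated — a component by itself.
Starting from A we can reach A, B, D, E, F. That is one component of size 5.
Total: 2 components.

2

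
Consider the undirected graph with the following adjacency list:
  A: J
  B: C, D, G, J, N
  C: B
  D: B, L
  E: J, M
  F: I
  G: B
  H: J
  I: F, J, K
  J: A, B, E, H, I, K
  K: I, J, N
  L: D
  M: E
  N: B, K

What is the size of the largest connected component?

14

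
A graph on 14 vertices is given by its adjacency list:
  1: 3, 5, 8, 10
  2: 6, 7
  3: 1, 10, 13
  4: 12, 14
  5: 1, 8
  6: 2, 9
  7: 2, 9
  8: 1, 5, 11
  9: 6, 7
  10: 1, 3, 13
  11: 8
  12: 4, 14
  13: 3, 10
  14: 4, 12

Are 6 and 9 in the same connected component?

Yes

From 6 we can reach 2, 6, 7, 9, which includes 9.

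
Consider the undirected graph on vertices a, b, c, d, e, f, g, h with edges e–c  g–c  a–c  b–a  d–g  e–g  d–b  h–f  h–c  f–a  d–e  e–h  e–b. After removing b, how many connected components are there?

1

With b gone, the remaining components are: {a, c, d, e, f, g, h}.
That is 1 component.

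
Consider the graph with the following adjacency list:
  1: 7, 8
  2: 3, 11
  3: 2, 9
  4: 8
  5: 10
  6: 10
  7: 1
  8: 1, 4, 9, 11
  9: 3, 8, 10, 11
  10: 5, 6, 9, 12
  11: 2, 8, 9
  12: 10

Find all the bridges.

1-7, 1-8, 10-12, 10-5, 10-6, 10-9, 4-8

The edges on the cycle 9-3-2-11-9 are not bridges since each lies on that cycle.
But removing 10-6 disconnects 10 from 6; removing 12-10 disconnects 12 from 10; removing 10-5 disconnects 10 from 5; removing 8-4 disconnects 8 from 4 — these are bridges.
In total 7 edges are bridges.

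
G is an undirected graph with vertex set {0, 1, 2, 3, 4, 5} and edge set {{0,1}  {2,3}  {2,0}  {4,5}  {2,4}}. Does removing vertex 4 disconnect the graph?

Yes

Deleting 4 raises the number of components from 1 to 2, so 4 is a cut vertex.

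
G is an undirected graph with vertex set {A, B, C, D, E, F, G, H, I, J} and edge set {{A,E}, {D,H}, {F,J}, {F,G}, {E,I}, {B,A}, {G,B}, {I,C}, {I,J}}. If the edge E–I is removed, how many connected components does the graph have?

2

E and I are still connected via E-A-B-G-F-J-I, so the component count stays at 2.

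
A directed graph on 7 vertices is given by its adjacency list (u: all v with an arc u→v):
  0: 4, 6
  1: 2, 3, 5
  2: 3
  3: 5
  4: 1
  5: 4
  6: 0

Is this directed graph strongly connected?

There is no directed path from 4 to 0, so the graph is not strongly connected.

No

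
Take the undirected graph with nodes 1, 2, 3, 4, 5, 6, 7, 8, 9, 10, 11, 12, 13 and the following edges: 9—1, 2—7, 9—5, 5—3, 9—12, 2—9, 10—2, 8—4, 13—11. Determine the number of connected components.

6 is isolated — a component by itself.
Starting from 4 we can reach 4, 8. That is one component of size 2.
Starting from 11 we can reach 11, 13. That is one component of size 2.
Starting from 1 we can reach 1, 2, 3, 5, 7, 9, 10, 12. That is one component of size 8.
Total: 4 components.

4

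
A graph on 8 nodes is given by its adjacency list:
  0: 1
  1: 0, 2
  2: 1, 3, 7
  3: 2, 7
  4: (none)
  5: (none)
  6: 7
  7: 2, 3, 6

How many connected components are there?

5 is isolated — a component by itself.
4 is isolated — a component by itself.
Starting from 0 we can reach 0, 1, 2, 3, 6, 7. That is one component of size 6.
Total: 3 components.

3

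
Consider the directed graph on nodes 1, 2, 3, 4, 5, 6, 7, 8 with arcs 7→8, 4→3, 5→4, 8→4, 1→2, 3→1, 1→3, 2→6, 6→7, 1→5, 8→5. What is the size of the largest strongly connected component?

{1, 2, 3, 4, 5, 6, 7, 8} are all mutually reachable — one SCC of size 8.
The largest has 8 vertices.

8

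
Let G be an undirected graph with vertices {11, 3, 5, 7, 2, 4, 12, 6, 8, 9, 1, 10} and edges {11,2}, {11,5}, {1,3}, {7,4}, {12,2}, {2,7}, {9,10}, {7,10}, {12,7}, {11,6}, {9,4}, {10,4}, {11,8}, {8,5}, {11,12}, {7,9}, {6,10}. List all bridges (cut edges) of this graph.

1-3

The edges on the cycle 11-8-5-11 are not bridges since each lies on that cycle.
But removing 1–3 disconnects 1 from 3 — this is a bridge.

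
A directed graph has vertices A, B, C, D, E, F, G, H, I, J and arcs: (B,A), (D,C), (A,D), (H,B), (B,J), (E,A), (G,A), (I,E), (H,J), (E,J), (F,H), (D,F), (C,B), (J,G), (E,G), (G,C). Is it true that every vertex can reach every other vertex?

No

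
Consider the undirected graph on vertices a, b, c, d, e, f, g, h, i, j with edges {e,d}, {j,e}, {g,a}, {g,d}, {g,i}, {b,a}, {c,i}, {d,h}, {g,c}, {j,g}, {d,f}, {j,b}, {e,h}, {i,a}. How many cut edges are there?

The edges on the cycle j-g-d-h-e-j are not bridges since each lies on that cycle.
But removing d-f disconnects d from f — this is a bridge.

1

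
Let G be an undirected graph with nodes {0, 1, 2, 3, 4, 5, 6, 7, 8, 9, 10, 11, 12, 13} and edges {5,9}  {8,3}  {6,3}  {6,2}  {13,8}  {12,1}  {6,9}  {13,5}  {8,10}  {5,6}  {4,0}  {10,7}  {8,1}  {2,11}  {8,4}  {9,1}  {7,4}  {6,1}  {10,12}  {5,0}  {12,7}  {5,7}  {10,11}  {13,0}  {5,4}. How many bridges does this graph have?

0

The edges on the cycle 13-8-10-12-1-6-5-13 are not bridges since each lies on that cycle.
Every edge lies on some cycle, so there are no bridges.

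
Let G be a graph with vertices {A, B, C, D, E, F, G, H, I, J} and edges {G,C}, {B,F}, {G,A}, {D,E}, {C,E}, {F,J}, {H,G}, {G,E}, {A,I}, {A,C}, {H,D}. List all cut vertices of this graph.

A, F

Removing A increases the component count from 2 to 3, so A is a cut vertex.
Removing F increases the component count from 2 to 3, so F is a cut vertex.
By contrast removing C leaves 2 components; it is not a cut vertex. No other vertex is a cut vertex either.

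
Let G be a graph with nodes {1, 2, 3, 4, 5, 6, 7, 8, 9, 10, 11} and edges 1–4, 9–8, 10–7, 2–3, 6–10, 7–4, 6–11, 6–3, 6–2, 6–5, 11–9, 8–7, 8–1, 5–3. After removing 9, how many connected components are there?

1

With 9 gone, the remaining components are: {1, 2, 3, 4, 5, 6, 7, 8, 10, 11}.
That is 1 component.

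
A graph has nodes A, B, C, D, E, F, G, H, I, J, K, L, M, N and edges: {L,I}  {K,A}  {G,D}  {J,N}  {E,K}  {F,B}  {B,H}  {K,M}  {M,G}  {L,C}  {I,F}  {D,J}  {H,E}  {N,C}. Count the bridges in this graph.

The edges on the cycle L-I-F-B-H-E-K-M-G-D-J-N-C-L are not bridges since each lies on that cycle.
But removing A - K disconnects A from K — this is a bridge.

1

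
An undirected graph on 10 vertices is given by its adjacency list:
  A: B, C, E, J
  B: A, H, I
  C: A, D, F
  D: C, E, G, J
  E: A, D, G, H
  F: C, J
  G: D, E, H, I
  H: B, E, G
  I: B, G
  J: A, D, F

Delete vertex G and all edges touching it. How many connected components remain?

1

With G gone, the remaining components are: {A, B, C, D, E, F, H, I, J}.
That is 1 component.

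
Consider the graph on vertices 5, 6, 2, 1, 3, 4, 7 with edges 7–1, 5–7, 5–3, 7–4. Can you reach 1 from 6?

The component containing 6 is {6}, and 1 is not in it.

No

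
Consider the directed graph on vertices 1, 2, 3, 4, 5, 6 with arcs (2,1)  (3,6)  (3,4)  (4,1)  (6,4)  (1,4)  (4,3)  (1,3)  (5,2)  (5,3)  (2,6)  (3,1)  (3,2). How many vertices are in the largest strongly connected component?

{1, 2, 3, 4, 6} are all mutually reachable — one SCC of size 5.
{5} is an SCC by itself.
The largest has 5 vertices.

5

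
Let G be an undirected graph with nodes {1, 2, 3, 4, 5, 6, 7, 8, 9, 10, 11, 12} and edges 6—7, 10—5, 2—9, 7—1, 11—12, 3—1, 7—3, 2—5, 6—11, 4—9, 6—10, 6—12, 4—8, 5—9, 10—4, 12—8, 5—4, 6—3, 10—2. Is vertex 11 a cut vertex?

No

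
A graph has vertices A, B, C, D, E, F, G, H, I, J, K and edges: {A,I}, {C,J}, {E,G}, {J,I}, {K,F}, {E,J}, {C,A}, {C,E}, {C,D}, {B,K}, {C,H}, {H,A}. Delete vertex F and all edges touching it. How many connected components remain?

With F gone, the remaining components are: {B, K}; {A, C, D, E, G, H, I, J}.
That is 2 components.

2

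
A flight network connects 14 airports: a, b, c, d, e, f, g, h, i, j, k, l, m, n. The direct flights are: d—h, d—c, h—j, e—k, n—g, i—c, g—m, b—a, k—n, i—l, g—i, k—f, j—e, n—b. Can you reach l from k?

Yes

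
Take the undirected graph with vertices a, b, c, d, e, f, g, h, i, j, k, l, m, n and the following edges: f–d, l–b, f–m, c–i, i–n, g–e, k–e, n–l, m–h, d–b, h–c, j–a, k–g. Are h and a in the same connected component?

The component containing h is {b, c, d, f, h, i, l, m, n}, and a is not in it.

No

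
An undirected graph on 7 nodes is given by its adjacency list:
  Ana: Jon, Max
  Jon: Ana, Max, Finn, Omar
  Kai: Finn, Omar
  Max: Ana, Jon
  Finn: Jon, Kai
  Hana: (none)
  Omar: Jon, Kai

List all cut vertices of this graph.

Jon

Removing Jon increases the component count from 2 to 3, so Jon is a cut vertex.
By contrast removing Ana leaves 2 components; it is not a cut vertex. No other vertex is a cut vertex either.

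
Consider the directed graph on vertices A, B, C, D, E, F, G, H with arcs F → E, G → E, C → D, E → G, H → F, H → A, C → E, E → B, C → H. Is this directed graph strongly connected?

No

There is no directed path from B to C, so the graph is not strongly connected.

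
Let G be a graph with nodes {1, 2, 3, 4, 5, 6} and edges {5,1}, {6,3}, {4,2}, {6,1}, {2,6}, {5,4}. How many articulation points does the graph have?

1

Removing 6 increases the component count from 1 to 2, so 6 is a cut vertex.
By contrast removing 5 leaves 1 component; it is not a cut vertex. No other vertex is a cut vertex either.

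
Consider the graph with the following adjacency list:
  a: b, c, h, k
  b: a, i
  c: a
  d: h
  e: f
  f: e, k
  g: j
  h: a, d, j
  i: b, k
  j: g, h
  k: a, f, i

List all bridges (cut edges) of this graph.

The edges on the cycle a-b-i-k-a are not bridges since each lies on that cycle.
But removing c-a disconnects c from a; removing k-f disconnects k from f; removing a-h disconnects a from h; removing e-f disconnects e from f — these are bridges.
In total 7 edges are bridges.

a-c, a-h, d-h, e-f, f-k, g-j, h-j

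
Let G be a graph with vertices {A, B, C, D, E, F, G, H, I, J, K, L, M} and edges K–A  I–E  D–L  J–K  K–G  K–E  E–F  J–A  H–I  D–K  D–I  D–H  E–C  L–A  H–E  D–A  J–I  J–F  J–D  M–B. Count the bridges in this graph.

The edges on the cycle D-H-E-K-D are not bridges since each lies on that cycle.
But removing G–K disconnects G from K; removing M–B disconnects M from B; removing C–E disconnects C from E — these are bridges.
That makes 3 bridges.

3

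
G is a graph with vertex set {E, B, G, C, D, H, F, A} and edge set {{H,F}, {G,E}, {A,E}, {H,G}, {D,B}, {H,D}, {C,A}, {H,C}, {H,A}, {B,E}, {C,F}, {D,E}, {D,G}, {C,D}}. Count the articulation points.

0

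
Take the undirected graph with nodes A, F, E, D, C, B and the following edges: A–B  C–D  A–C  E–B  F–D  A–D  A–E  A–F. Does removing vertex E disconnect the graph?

No

Deleting E leaves 1 component (was 1) (its neighbors A, B remain connected to each other), so E is not a cut vertex.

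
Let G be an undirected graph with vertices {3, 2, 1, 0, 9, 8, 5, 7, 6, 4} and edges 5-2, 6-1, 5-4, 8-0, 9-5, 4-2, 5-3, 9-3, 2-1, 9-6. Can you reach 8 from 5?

No

The component containing 5 is {1, 2, 3, 4, 5, 6, 9}, and 8 is not in it.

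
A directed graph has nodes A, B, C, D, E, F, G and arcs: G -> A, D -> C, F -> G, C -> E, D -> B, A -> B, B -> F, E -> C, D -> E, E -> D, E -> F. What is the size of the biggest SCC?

4

{A, B, F, G} are all mutually reachable — one SCC of size 4.
{C, D, E} are all mutually reachable — one SCC of size 3.
The largest has 4 vertices.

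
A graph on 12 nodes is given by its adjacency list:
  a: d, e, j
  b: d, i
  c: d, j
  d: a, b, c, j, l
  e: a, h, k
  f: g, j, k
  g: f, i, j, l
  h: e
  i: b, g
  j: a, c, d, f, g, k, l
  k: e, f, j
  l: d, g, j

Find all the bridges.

The edges on the cycle j-d-b-i-g-j are not bridges since each lies on that cycle.
But removing e-h disconnects e from h — this is a bridge.

e-h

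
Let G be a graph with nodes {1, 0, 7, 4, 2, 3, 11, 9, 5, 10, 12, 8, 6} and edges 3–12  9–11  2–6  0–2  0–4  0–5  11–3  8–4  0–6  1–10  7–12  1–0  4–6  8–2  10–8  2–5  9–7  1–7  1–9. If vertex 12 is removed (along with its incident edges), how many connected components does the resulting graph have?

With 12 gone, the remaining components are: {0, 1, 2, 3, 4, 5, 6, 7, 8, 9, 10, 11}.
That is 1 component.

1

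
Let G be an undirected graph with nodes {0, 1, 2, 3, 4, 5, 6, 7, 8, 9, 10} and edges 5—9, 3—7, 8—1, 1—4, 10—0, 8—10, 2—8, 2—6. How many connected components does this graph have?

Starting from 5 we can reach 5, 9. That is one component of size 2.
Starting from 3 we can reach 3, 7. That is one component of size 2.
Starting from 0 we can reach 0, 1, 2, 4, 6, 8, 10. That is one component of size 7.
Total: 3 components.

3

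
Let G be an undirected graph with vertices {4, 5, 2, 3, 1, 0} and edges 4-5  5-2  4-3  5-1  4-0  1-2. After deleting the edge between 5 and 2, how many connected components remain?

1

5 and 2 are still connected via 5-1-2, so the component count stays at 1.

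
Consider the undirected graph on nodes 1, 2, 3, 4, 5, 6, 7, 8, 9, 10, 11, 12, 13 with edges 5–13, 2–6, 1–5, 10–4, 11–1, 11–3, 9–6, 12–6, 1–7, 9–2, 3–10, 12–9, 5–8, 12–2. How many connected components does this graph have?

2

Starting from 2 we can reach 2, 6, 9, 12. That is one component of size 4.
Starting from 1 we can reach 1, 3, 4, 5, 7, 8, 10, 11, 13. That is one component of size 9.
Total: 2 components.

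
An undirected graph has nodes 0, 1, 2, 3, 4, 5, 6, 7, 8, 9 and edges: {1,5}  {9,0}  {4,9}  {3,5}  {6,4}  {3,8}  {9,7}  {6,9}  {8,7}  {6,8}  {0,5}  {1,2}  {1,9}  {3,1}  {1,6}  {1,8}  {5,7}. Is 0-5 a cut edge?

After removing 0-5, the path 0-9-1-5 still connects them, so the edge is not a bridge.

No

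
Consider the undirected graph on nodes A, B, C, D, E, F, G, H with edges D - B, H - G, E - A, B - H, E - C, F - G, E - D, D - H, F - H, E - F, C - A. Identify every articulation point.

Removing E increases the component count from 1 to 2, so E is a cut vertex.
By contrast removing D leaves 1 component; it is not a cut vertex. No other vertex is a cut vertex either.

E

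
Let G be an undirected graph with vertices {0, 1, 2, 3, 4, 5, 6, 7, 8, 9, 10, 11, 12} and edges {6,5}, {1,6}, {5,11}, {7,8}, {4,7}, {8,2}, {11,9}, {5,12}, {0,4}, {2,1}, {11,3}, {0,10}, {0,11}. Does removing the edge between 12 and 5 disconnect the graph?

Removing 12—5 leaves no path between 12 and 5: the component count goes from 1 to 2. So it is a bridge.

Yes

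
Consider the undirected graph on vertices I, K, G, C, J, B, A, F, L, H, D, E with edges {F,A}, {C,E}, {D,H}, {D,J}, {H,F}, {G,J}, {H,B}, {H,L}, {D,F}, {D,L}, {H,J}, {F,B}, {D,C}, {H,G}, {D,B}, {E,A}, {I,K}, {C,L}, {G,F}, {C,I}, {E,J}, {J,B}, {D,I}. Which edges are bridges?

I-K

The edges on the cycle D-H-G-F-A-E-C-D are not bridges since each lies on that cycle.
But removing I - K disconnects I from K — this is a bridge.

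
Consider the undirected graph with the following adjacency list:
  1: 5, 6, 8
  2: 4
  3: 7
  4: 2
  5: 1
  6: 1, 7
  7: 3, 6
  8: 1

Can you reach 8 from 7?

Yes

From 7 we can reach 1, 3, 5, 6, 7, 8, which includes 8.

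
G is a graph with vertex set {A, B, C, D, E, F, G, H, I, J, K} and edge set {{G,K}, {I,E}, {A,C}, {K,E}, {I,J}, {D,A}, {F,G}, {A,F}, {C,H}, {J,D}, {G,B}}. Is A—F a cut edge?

No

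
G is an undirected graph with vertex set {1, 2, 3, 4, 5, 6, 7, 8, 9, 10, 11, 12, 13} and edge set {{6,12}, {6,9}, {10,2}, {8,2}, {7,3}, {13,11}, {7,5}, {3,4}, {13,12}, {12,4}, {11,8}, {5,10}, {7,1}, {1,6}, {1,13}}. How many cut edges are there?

The edges on the cycle 7-1-6-12-4-3-7 are not bridges since each lies on that cycle.
But removing 6-9 disconnects 6 from 9 — this is a bridge.

1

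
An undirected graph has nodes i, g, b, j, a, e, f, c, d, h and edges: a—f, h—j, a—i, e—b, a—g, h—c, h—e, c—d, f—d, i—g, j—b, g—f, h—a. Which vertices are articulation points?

Removing h increases the component count from 1 to 2, so h is a cut vertex.
By contrast removing a leaves 1 component; it is not a cut vertex. No other vertex is a cut vertex either.

h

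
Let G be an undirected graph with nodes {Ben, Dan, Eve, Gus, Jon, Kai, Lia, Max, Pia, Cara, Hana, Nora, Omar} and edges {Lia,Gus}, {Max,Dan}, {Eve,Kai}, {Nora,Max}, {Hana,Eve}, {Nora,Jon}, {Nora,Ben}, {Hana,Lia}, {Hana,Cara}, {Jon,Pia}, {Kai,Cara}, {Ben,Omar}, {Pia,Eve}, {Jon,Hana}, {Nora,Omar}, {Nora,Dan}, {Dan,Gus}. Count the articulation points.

Removing Nora increases the component count from 1 to 2, so Nora is a cut vertex.
By contrast removing Dan leaves 1 component; it is not a cut vertex. No other vertex is a cut vertex either.

1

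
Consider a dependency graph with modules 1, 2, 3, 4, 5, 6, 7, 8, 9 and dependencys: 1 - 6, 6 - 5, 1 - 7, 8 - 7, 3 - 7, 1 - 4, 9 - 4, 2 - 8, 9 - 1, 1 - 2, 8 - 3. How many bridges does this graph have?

2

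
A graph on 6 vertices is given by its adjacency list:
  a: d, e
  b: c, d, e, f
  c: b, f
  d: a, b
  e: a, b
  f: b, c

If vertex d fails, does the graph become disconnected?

No

Deleting d leaves 1 component (was 1) (its neighbors a, b remain connected to each other), so d is not a cut vertex.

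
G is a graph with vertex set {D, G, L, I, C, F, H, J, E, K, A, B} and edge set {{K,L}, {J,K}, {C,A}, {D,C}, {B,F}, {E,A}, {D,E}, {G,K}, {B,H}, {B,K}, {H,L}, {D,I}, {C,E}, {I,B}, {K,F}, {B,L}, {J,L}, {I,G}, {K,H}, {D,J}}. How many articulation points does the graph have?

Removing D increases the component count from 1 to 2, so D is a cut vertex.
By contrast removing E leaves 1 component; it is not a cut vertex. No other vertex is a cut vertex either.

1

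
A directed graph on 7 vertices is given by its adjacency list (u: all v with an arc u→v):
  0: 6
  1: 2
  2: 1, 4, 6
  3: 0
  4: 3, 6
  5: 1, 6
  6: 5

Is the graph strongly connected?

From 0 we can reach every vertex (0, 1, 2, 3, 4, 5, 6), and every vertex can reach 0 (0, 1, 2, 3, 4, 5, 6). So the whole graph is one strongly connected component.

Yes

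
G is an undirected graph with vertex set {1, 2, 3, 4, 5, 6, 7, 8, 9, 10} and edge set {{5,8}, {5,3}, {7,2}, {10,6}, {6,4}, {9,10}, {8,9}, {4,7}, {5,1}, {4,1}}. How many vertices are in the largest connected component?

10

Starting from 1 we can reach 1, 2, 3, 4, 5, 6, 7, 8, 9, 10. That is one component of size 10.
The largest has 10 vertices.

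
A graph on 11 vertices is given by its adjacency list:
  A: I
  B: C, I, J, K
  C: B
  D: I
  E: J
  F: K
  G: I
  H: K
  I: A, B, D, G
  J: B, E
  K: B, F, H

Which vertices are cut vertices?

B, I, J, K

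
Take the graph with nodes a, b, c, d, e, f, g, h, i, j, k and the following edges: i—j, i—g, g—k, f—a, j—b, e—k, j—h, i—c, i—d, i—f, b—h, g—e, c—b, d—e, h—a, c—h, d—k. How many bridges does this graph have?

The edges on the cycle d-e-k-d are not bridges since each lies on that cycle.
Every edge lies on some cycle, so there are no bridges.

0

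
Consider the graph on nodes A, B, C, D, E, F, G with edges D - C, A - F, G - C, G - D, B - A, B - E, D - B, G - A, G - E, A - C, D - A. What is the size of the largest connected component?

Starting from A we can reach A, B, C, D, E, F, G. That is one component of size 7.
The largest has 7 vertices.

7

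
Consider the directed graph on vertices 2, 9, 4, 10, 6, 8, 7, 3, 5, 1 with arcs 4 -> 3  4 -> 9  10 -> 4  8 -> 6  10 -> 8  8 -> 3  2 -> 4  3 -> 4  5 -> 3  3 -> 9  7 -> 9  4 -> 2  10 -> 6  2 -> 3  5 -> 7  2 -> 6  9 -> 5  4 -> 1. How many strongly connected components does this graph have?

{2, 3, 4, 5, 7, 9} are all mutually reachable — one SCC of size 6.
{6} is an SCC by itself.
{10} is an SCC by itself.
{8} is an SCC by itself.
{1} is an SCC by itself.
That gives 5 strongly connected components.

5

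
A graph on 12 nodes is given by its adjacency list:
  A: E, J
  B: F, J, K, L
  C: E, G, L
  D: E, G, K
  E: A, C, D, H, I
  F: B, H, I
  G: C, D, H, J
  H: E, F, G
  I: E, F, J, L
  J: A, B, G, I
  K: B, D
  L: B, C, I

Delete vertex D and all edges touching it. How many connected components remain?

With D gone, the remaining components are: {A, B, C, E, F, G, H, I, J, K, L}.
That is 1 component.

1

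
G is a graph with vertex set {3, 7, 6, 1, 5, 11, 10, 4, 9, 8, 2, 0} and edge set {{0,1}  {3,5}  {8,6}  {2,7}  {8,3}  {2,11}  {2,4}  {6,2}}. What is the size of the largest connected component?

10 is isolated — a component by itself.
9 is isolated — a component by itself.
Starting from 0 we can reach 0, 1. That is one component of size 2.
Starting from 2 we can reach 2, 3, 4, 5, 6, 7, 8, 11. That is one component of size 8.
The largest has 8 vertices.

8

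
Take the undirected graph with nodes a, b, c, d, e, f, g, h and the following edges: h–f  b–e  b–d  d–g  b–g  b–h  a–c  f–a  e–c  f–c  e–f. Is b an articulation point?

Yes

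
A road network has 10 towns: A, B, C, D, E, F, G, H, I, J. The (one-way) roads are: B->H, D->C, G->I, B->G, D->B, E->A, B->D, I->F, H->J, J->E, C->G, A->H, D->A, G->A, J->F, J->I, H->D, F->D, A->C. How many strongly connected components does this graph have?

1

{A, B, C, D, E, F, G, H, I, J} are all mutually reachable — one SCC of size 10.
That gives 1 strongly connected component.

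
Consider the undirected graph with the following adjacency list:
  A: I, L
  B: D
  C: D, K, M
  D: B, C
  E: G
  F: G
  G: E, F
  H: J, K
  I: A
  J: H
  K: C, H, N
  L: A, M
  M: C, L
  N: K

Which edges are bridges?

removing K-H disconnects K from H; removing F-G disconnects F from G; removing K-N disconnects K from N; removing C-D disconnects C from D — these are bridges.
In total 12 edges are bridges.

A-I, A-L, B-D, C-D, C-K, C-M, E-G, F-G, H-J, H-K, K-N, L-M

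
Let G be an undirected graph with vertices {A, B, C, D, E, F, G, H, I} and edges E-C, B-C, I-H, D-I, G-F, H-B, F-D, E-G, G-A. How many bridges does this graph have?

1

The edges on the cycle E-G-F-D-I-H-B-C-E are not bridges since each lies on that cycle.
But removing A-G disconnects A from G — this is a bridge.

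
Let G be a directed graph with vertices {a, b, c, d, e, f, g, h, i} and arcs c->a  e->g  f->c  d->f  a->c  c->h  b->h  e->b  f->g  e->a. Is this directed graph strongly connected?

No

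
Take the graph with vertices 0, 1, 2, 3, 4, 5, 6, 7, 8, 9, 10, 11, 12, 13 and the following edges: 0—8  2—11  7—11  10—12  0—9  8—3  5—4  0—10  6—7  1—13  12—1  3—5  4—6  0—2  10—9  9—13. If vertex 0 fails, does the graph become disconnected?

Yes

Deleting 0 raises the number of components from 1 to 2, so 0 is a cut vertex.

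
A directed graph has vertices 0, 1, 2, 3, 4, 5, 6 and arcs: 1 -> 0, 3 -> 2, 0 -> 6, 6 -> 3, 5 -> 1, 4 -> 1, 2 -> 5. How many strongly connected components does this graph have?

2

{0, 1, 2, 3, 5, 6} are all mutually reachable — one SCC of size 6.
{4} is an SCC by itself.
That gives 2 strongly connected components.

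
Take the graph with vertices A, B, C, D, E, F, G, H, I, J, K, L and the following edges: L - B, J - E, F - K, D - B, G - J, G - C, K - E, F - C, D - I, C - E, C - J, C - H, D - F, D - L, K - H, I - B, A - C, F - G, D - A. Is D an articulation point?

Deleting D raises the number of components from 1 to 2, so D is a cut vertex.

Yes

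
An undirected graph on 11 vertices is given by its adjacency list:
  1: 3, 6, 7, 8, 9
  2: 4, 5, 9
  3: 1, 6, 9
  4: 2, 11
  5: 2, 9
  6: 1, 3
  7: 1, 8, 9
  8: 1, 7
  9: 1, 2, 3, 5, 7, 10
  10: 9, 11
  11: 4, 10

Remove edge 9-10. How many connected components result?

1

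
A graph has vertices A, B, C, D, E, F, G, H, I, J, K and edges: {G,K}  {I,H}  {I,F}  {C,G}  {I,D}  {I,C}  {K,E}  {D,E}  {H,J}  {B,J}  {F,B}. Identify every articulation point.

Removing I increases the component count from 2 to 3, so I is a cut vertex.
By contrast removing G leaves 2 components; it is not a cut vertex. No other vertex is a cut vertex either.

I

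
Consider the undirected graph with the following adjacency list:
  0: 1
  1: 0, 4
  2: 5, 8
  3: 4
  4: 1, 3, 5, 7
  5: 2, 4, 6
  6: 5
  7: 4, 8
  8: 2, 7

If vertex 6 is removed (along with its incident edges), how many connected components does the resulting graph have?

1

With 6 gone, the remaining components are: {0, 1, 2, 3, 4, 5, 7, 8}.
That is 1 component.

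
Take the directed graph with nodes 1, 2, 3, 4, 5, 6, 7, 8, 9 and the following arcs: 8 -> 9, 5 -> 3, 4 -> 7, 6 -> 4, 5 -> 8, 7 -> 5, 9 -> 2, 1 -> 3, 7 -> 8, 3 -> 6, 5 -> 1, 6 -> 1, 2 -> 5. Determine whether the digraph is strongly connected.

From 8 we can reach every vertex (1, 2, 3, 4, 5, 6, 7, 8, 9), and every vertex can reach 8 (1, 2, 3, 4, 5, 6, 7, 8, 9). So the whole graph is one strongly connected component.

Yes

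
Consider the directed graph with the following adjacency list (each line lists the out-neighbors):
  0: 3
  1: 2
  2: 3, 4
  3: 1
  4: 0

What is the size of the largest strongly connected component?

5

{0, 1, 2, 3, 4} are all mutually reachable — one SCC of size 5.
The largest has 5 vertices.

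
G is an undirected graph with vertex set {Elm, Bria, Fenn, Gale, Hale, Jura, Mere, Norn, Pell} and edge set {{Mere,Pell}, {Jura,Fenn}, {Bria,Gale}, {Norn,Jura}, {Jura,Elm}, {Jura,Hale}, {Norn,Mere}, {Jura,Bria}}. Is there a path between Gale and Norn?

Yes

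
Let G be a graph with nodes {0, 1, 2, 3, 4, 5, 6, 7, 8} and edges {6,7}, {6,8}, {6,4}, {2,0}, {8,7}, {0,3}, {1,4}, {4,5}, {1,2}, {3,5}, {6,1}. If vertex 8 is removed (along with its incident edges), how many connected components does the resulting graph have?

With 8 gone, the remaining components are: {0, 1, 2, 3, 4, 5, 6, 7}.
That is 1 component.

1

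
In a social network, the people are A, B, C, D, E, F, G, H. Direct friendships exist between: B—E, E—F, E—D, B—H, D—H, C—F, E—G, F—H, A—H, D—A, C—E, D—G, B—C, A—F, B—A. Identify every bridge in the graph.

The edges on the cycle E-D-A-H-F-E are not bridges since each lies on that cycle.
Every edge lies on some cycle, so there are no bridges.

none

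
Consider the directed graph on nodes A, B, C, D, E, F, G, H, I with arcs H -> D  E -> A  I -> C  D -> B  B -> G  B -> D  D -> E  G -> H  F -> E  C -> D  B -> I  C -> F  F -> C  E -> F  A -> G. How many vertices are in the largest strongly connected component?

9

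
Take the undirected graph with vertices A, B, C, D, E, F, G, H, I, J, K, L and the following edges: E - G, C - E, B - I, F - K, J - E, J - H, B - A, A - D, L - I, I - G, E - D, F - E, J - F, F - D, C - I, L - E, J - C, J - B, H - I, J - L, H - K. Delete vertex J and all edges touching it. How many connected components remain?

1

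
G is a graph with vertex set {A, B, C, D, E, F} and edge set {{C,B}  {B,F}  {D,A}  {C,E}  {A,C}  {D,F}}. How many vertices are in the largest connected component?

6

Starting from A we can reach A, B, C, D, E, F. That is one component of size 6.
The largest has 6 vertices.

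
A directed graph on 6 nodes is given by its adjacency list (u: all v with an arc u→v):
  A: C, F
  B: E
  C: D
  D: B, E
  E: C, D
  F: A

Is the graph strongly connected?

No

There is no directed path from E to F, so the graph is not strongly connected.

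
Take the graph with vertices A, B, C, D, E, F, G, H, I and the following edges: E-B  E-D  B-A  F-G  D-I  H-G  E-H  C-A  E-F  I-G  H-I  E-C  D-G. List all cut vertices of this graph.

E

Removing E increases the component count from 1 to 2, so E is a cut vertex.
By contrast removing I leaves 1 component; it is not a cut vertex. No other vertex is a cut vertex either.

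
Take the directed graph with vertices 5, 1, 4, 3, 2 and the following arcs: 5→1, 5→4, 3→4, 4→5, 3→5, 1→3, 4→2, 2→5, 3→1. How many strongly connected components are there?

{1, 2, 3, 4, 5} are all mutually reachable — one SCC of size 5.
That gives 1 strongly connected component.

1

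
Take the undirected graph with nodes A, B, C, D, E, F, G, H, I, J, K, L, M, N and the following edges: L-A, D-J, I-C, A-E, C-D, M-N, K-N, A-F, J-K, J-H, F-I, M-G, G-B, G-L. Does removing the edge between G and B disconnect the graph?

Yes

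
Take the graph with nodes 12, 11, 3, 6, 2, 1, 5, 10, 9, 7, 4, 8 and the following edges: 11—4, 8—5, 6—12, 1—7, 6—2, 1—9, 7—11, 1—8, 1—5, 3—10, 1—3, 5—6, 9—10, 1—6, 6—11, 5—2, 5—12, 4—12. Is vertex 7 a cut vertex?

No

Deleting 7 leaves 1 component (was 1) (its neighbors 1, 11 remain connected to each other), so 7 is not a cut vertex.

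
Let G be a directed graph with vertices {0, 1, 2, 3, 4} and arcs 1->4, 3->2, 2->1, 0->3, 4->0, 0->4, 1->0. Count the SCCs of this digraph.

1

{0, 1, 2, 3, 4} are all mutually reachable — one SCC of size 5.
That gives 1 strongly connected component.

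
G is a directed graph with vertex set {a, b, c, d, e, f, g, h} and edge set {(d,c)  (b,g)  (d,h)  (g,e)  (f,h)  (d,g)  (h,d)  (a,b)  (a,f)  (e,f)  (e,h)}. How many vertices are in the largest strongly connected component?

{d, e, f, g, h} are all mutually reachable — one SCC of size 5.
{c} is an SCC by itself.
{a} is an SCC by itself.
{b} is an SCC by itself.
The largest has 5 vertices.

5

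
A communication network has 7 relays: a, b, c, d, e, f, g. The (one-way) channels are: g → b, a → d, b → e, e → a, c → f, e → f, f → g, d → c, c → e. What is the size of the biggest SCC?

7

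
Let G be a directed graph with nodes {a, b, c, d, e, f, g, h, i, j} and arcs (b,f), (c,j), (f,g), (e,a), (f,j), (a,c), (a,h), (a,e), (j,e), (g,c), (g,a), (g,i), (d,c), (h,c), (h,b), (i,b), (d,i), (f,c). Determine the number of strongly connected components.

{a, b, c, e, f, g, h, i, j} are all mutually reachable — one SCC of size 9.
{d} is an SCC by itself.
That gives 2 strongly connected components.

2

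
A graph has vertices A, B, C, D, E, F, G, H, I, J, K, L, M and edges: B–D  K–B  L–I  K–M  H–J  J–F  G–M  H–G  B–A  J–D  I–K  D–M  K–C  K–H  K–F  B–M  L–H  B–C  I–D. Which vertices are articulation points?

Removing B increases the component count from 2 to 3, so B is a cut vertex.
By contrast removing K leaves 2 components; it is not a cut vertex. No other vertex is a cut vertex either.

B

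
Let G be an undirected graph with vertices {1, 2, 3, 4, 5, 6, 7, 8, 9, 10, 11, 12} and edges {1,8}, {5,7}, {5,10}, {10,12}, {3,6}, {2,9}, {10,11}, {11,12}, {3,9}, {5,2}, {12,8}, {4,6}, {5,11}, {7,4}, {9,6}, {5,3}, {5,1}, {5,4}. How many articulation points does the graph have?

Removing 5 increases the component count from 1 to 2, so 5 is a cut vertex.
By contrast removing 6 leaves 1 component; it is not a cut vertex. No other vertex is a cut vertex either.

1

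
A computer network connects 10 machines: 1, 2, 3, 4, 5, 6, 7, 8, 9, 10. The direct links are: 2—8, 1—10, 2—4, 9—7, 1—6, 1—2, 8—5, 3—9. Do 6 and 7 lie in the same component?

The component containing 6 is {1, 2, 4, 5, 6, 8, 10}, and 7 is not in it.

No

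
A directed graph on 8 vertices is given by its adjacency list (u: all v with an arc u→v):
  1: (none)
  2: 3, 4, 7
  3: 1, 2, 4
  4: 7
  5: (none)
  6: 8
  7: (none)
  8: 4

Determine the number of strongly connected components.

7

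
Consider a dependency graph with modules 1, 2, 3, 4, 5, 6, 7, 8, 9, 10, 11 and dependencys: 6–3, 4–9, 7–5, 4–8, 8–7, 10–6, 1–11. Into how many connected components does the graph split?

4

2 is isolated — a component by itself.
Starting from 1 we can reach 1, 11. That is one component of size 2.
Starting from 3 we can reach 3, 6, 10. That is one component of size 3.
Starting from 4 we can reach 4, 5, 7, 8, 9. That is one component of size 5.
Total: 4 components.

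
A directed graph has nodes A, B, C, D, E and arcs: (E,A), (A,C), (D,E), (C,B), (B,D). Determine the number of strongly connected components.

1

{A, B, C, D, E} are all mutually reachable — one SCC of size 5.
That gives 1 strongly connected component.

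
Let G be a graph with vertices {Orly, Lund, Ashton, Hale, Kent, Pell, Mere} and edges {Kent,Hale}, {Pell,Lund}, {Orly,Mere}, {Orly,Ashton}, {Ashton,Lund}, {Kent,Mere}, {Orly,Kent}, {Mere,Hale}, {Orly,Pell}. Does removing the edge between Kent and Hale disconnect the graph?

After removing Kent–Hale, the path Kent-Mere-Hale still connects them, so the edge is not a bridge.

No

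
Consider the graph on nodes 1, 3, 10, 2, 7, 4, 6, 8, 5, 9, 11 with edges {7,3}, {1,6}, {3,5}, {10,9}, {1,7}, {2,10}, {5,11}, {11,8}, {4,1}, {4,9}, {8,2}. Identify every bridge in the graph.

The edges on the cycle 4-1-7-3-5-11-8-2-10-9-4 are not bridges since each lies on that cycle.
But removing 1–6 disconnects 1 from 6 — this is a bridge.

1-6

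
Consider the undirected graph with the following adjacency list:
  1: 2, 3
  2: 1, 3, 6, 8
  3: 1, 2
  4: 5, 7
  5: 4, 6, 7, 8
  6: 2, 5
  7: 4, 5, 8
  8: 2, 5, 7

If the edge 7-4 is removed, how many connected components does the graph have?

1

7 and 4 are still connected via 7-5-4, so the component count stays at 1.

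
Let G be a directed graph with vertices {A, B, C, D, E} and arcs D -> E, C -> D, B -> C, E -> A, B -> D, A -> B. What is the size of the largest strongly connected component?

5

{A, B, C, D, E} are all mutually reachable — one SCC of size 5.
The largest has 5 vertices.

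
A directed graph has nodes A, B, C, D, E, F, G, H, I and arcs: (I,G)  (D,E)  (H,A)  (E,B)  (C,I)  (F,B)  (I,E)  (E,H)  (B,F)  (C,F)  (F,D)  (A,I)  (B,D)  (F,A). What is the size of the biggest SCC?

{A, B, D, E, F, H, I} are all mutually reachable — one SCC of size 7.
{C} is an SCC by itself.
{G} is an SCC by itself.
The largest has 7 vertices.

7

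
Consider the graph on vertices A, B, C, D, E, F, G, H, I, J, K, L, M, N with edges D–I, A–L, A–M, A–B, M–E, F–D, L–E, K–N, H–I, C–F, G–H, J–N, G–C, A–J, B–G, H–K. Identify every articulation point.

A

Removing A increases the component count from 1 to 2, so A is a cut vertex.
By contrast removing H leaves 1 component; it is not a cut vertex. No other vertex is a cut vertex either.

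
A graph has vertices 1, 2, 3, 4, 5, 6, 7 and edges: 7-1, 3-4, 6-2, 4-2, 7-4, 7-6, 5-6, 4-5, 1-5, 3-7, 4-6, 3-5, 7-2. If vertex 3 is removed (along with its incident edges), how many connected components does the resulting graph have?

1

With 3 gone, the remaining components are: {1, 2, 4, 5, 6, 7}.
That is 1 component.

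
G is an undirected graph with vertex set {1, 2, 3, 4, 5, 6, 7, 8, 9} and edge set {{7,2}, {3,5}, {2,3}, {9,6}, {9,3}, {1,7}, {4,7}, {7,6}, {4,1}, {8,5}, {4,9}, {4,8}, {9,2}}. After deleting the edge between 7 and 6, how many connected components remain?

1

7 and 6 are still connected via 7-4-9-6, so the component count stays at 1.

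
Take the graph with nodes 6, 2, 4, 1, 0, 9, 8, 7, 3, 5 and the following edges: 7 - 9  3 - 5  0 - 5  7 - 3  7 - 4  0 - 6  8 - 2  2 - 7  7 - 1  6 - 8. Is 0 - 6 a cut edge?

No

After removing 0 - 6, the path 0-5-3-7-2-8-6 still connects them, so the edge is not a bridge.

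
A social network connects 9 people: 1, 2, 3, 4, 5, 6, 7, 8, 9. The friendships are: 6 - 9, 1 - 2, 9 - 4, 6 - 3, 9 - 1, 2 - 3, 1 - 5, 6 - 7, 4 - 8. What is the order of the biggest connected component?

Starting from 1 we can reach 1, 2, 3, 4, 5, 6, 7, 8, 9. That is one component of size 9.
The largest has 9 vertices.

9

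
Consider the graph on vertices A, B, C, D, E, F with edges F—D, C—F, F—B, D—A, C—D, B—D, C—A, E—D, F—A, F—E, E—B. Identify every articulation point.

none

Removing A, for instance, still leaves 1 component. No single vertex removal increases the component count — the graph has no articulation points.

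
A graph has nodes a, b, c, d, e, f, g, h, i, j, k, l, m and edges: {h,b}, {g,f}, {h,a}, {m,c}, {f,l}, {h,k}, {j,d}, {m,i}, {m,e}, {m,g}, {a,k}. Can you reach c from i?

Yes

From i we can reach c, e, f, g, i, l, m, which includes c.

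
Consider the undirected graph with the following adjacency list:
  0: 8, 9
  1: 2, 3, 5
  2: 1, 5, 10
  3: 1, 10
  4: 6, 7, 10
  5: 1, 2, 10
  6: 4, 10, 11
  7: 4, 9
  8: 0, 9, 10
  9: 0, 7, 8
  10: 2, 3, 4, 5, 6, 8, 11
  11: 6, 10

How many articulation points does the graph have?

1

Removing 10 increases the component count from 1 to 2, so 10 is a cut vertex.
By contrast removing 7 leaves 1 component; it is not a cut vertex. No other vertex is a cut vertex either.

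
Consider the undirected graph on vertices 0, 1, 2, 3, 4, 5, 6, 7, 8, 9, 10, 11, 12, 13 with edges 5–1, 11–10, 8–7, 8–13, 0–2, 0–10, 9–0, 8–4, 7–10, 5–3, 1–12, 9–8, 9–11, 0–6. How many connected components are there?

Starting from 1 we can reach 1, 3, 5, 12. That is one component of size 4.
Starting from 0 we can reach 0, 2, 4, 6, 7, 8, 9, 10, 11, 13. That is one component of size 10.
Total: 2 components.

2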